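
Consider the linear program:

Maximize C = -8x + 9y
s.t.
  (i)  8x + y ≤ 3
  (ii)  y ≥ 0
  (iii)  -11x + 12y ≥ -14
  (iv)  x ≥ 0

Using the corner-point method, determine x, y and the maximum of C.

x = 0, y = 3, maximum C = 27

Vertices and C = -8x + 9y:
  (3/8, 0) → C = -3
  (0, 3) → C = 27
  (0, 0) → C = 0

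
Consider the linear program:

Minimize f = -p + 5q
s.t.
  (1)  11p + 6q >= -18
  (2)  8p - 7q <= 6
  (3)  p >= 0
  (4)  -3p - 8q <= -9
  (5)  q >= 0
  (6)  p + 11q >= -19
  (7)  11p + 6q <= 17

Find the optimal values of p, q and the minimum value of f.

Vertices and f = -p + 5q:
  (0, 9/8) → f = 45/8
  (0, 17/6) → f = 85/6
  (41/35, 24/35) → f = 79/35

p = 41/35, q = 24/35, minimum f = 79/35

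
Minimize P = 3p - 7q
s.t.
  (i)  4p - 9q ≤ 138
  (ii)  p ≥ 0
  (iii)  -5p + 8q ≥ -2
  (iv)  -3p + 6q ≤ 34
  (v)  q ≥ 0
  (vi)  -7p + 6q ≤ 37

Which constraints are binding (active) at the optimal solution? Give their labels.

(iii) and (iv)

Extreme points and P = 3p - 7q:
  (0, 17/3) → P = -119/3
  (0, 0) → P = 0
  (142/3, 88/3) → P = -190/3
  (2/5, 0) → P = 6/5

The minimum is at (142/3, 88/3). Substituting into each constraint, equality holds for (iii) and (iv); the remaining constraints have slack.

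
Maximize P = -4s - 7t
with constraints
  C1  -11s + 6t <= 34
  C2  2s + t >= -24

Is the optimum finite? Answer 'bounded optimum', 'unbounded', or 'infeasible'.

From the feasible point (-178/23, -196/23), moving in the direction (1, -2) keeps every constraint satisfied while P increases without bound.

unbounded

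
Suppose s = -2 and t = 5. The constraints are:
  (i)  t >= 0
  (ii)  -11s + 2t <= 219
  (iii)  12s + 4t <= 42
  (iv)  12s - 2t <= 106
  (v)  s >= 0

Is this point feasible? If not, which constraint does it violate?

not feasible — violates (v)

Constraint (v): s = -2, which is not ≥ 0. All other constraints are satisfied.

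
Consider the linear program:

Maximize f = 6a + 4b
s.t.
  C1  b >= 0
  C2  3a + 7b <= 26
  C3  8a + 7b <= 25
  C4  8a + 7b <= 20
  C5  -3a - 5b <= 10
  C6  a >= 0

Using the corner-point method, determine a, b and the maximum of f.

a = 5/2, b = 0, maximum f = 15

Feasible corners and f = 6a + 4b:
  (5/2, 0) → f = 15
  (0, 0) → f = 0
  (0, 20/7) → f = 80/7

The binding constraints are b = 0 and 8a + 7b = 20.
Solving simultaneously gives a = 5/2, b = 0.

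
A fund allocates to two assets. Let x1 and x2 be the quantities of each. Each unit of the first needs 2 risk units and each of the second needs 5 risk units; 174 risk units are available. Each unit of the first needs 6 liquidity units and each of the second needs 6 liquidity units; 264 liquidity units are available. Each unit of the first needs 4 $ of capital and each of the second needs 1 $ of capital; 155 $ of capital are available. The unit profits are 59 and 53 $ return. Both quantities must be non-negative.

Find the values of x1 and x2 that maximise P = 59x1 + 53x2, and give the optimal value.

x1 = 37, x2 = 7, maximum P = 2554

Vertices and P = 59x1 + 53x2:
  (0, 0) → P = 0
  (0, 174/5) → P = 9222/5
  (155/4, 0) → P = 9145/4
  (46/3, 86/3) → P = 2424
  (37, 7) → P = 2554

The optimum lies where 6x1 + 6x2 = 264 and 4x1 + x2 = 155.
Solving simultaneously gives x1 = 37, x2 = 7.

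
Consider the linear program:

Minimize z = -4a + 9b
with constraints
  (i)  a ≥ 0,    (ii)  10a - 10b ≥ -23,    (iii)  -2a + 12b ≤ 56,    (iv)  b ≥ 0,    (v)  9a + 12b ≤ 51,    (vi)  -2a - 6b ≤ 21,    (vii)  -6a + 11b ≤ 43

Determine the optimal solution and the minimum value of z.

a = 17/3, b = 0, minimum z = -68/3

Extreme points and z = -4a + 9b:
  (0, 23/10) → z = 207/10
  (0, 0) → z = 0
  (39/35, 239/70) → z = 1839/70
  (17/3, 0) → z = -68/3

The binding constraints are b = 0 and 9a + 12b = 51.
Solving simultaneously gives a = 17/3, b = 0.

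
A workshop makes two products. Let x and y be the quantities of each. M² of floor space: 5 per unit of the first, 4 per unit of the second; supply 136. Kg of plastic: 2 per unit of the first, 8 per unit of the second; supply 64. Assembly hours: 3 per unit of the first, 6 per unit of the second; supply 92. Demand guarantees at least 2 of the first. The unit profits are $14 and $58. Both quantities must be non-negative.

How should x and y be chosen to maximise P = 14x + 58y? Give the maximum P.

x = 2, y = 15/2, maximum P = 463

Corner points and P = 14x + 58y:
  (136/5, 0) → P = 1904/5
  (2, 0) → P = 28
  (26, 3/2) → P = 451
  (2, 15/2) → P = 463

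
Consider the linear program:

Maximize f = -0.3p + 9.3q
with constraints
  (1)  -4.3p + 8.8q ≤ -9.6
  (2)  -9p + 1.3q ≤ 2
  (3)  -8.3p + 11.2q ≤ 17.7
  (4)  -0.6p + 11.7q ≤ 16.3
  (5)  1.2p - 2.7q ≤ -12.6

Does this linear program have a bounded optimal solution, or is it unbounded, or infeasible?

The boundaries -4.3p + 8.8q = -9.6 and -9p + 1.3q = 2 meet at (-3008/7361, -9500/7361), but that point violates 1.2p - 2.7q ≤ -12.6. Every candidate vertex is excluded by some other constraint, so the feasible region is empty.

infeasible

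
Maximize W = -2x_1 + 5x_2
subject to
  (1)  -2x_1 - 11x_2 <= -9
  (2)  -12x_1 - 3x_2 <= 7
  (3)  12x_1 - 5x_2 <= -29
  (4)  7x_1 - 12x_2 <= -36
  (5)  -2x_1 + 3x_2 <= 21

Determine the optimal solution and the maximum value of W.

x_1 = 9/13, x_2 = 97/13, maximum W = 467/13

Vertices and W = -2x_1 + 5x_2:
  (-61/48, 11/4) → W = 391/24
  (-2, 17/3) → W = 97/3
  (9/13, 97/13) → W = 467/13

The optimum lies where 12x_1 - 5x_2 = -29 and -2x_1 + 3x_2 = 21.
Solving simultaneously gives x_1 = 9/13, x_2 = 97/13.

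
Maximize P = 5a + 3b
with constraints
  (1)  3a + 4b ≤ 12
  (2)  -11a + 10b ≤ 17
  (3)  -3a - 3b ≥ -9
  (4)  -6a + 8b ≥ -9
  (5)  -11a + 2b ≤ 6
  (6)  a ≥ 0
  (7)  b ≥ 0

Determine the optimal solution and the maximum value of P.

Extreme points and P = 5a + 3b:
  (13/21, 50/21) → P = 215/21
  (0, 17/10) → P = 51/10
  (33/14, 9/14) → P = 96/7
  (3/2, 0) → P = 15/2
  (0, 0) → P = 0

At the optimal vertex, -3a - 3b = -9 and -6a + 8b = -9.
Solving simultaneously gives a = 33/14, b = 9/14.

a = 33/14, b = 9/14, maximum P = 96/7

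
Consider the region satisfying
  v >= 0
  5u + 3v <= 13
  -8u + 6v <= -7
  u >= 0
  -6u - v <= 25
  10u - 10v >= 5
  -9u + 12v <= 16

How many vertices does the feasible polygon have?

The feasible vertices (each the meet of two boundaries and inside every other half-plane) are:
  (13/5, 0)
  (7/8, 0)
  (11/6, 23/18)

3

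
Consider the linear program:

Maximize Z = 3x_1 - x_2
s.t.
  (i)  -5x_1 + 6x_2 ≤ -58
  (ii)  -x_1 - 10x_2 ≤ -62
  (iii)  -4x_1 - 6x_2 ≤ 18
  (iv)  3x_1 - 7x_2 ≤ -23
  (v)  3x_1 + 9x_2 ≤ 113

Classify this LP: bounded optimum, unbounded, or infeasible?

The boundaries -5x_1 + 6x_2 = -58 and -x_1 - 10x_2 = -62 meet at (17, 9/2), but that point violates 3x_1 - 7x_2 ≤ -23. Every candidate vertex is excluded by some other constraint, so the feasible region is empty.

infeasible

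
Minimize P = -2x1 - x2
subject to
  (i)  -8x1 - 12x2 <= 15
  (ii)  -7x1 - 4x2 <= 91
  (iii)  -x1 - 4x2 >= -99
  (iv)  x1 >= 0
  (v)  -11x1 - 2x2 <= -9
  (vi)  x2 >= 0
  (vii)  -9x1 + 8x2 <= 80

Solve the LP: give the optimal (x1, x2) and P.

Extreme points and P = -2x1 - x2:
  (99, 0) → P = -198
  (118/11, 971/44) → P = -1915/44
  (0, 9/2) → P = -9/2
  (0, 10) → P = -10
  (9/11, 0) → P = -18/11

x1 = 99, x2 = 0, minimum P = -198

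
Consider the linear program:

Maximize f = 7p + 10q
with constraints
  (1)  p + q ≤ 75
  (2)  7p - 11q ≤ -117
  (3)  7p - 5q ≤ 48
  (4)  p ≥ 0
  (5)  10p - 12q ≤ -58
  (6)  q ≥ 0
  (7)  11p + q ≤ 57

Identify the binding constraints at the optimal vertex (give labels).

Extreme points and f = 7p + 10q:
  (0, 117/11) → f = 1170/11
  (255/64, 843/64) → f = 10215/64
  (0, 57) → f = 570

The maximum is at (0, 57). Substituting into each constraint, equality holds for (4) and (7); the remaining constraints have slack.

(4) and (7)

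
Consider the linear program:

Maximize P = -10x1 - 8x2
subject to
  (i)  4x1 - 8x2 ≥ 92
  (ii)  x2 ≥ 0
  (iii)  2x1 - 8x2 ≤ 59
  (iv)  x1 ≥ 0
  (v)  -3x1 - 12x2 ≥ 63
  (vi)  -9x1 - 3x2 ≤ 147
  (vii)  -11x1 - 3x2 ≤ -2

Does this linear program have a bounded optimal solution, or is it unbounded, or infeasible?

The boundaries 4x1 - 8x2 = 92 and x2 = 0 meet at (23, 0), but that point violates -3x1 - 12x2 ≥ 63. Every candidate vertex is excluded by some other constraint, so the feasible region is empty.

infeasible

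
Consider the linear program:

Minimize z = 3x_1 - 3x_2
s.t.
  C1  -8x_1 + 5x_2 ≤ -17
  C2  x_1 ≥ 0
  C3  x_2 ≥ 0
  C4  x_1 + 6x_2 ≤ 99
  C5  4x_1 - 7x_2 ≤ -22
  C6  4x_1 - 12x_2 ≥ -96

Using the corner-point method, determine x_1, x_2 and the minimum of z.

x_1 = 9, x_2 = 11, minimum z = -6

Extreme points and z = 3x_1 - 3x_2:
  (229/36, 61/9) → z = -5/4
  (9, 11) → z = -6
  (561/31, 418/31) → z = 429/31
  (17, 41/3) → z = 10

The binding constraints are -8x_1 + 5x_2 = -17 and 4x_1 - 12x_2 = -96.
Solving simultaneously gives x_1 = 9, x_2 = 11.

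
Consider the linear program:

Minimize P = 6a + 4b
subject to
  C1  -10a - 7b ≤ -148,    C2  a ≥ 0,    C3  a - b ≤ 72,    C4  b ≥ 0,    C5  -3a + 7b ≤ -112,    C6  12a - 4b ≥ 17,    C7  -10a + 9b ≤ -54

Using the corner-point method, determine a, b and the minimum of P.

Extreme points and P = 6a + 4b:
  (72, 0) → P = 432
  (98, 26) → P = 692
  (112/3, 0) → P = 224

At the optimal vertex, b = 0 and -3a + 7b = -112.
Solving simultaneously gives a = 112/3, b = 0.

a = 112/3, b = 0, minimum P = 224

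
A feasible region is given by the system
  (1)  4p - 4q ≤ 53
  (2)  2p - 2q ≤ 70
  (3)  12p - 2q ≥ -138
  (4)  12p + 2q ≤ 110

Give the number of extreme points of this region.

3

Pairwise boundary intersections that survive every other constraint:
  (-329/20, -297/10)
  (39/4, -7/2)
  (-7/6, 62)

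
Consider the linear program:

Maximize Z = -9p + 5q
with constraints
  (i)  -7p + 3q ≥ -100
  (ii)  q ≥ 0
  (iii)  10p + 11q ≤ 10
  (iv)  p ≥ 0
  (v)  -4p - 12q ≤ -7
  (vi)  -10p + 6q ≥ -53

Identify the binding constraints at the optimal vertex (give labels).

Corner points and Z = -9p + 5q:
  (0, 10/11) → Z = 50/11
  (43/76, 15/38) → Z = -237/76
  (0, 7/12) → Z = 35/12

The maximum is at (0, 10/11). Substituting into each constraint, equality holds for (iii) and (iv); the remaining constraints have slack.

(iii) and (iv)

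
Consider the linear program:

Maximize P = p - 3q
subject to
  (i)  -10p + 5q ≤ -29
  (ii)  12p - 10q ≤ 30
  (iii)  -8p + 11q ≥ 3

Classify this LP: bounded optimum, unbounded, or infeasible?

Feasible corners and P = p - 3q:
  (167/35, 131/35) → P = -226/35
  (90/13, 69/13) → P = -9
The feasible region has finitely many vertices and no improving ray; the maximum is -226/35 at (167/35, 131/35).

bounded optimum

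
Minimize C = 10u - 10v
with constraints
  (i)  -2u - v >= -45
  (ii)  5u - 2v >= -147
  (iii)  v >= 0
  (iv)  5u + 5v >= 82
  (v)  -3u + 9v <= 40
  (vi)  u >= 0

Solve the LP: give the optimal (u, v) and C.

u = 269/30, v = 223/30, minimum C = 46/3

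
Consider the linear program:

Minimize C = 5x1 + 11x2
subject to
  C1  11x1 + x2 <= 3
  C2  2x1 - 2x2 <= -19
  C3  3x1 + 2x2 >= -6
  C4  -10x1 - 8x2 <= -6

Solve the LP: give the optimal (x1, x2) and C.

x1 = -35/9, x2 = 101/18, minimum C = 761/18

The feasible region is unbounded (it extends along (-1, 11), (-2, 3)), but C strictly increases along every unbounded feasible direction, so there is no improving ray and the minimum is attained at a vertex.

At the optimal vertex, 2x1 - 2x2 = -19 and -10x1 - 8x2 = -6.
Solving simultaneously gives x1 = -35/9, x2 = 101/18.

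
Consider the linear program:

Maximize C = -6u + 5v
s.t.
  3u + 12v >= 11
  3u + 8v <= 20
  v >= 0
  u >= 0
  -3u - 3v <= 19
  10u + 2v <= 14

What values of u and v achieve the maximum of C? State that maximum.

u = 0, v = 5/2, maximum C = 25/2

Corner points and C = -6u + 5v:
  (0, 11/12) → C = 55/12
  (73/57, 34/57) → C = -268/57
  (0, 5/2) → C = 25/2
  (36/37, 79/37) → C = 179/37

The binding constraints are 3u + 8v = 20 and u = 0.
Solving simultaneously gives u = 0, v = 5/2.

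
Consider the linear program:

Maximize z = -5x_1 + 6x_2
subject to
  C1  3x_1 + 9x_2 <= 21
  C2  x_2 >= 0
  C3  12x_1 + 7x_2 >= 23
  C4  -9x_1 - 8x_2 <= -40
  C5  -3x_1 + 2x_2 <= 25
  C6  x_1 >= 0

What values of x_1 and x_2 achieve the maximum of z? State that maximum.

Feasible corners and z = -5x_1 + 6x_2:
  (7, 0) → z = -35
  (64/19, 23/19) → z = -182/19
  (40/9, 0) → z = -200/9

x_1 = 64/19, x_2 = 23/19, maximum z = -182/19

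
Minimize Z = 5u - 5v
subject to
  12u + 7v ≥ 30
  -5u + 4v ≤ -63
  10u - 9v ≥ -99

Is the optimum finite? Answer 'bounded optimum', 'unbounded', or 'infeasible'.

unbounded

From the feasible point (561/83, -606/83), moving in the direction (9, 10) keeps every constraint satisfied while Z decreases without bound.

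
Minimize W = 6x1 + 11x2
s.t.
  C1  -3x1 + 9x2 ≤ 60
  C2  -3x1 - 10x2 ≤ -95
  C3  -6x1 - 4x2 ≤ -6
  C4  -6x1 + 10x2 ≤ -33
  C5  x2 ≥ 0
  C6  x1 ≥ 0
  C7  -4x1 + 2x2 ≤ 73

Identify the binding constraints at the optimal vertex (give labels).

Corner points and W = 6x1 + 11x2:
  (299/8, 153/8) → W = 3477/8
  (128/9, 157/30) → W = 1429/10
  (95/3, 0) → W = 190
The feasible region is unbounded (it extends along (3, 1), (1, 0)), but W strictly increases along every unbounded feasible direction, so there is no improving ray and the minimum is attained at a vertex.

The minimum is at (128/9, 157/30). Substituting into each constraint, equality holds for C2 and C4; the remaining constraints have slack.

C2 and C4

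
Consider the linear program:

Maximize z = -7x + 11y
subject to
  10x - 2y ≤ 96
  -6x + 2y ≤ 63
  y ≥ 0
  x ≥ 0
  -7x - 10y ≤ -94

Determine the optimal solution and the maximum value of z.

Extreme points and z = -7x + 11y:
  (159/4, 603/4) → z = 1380
  (574/57, 134/57) → z = -848/19
  (0, 63/2) → z = 693/2
  (0, 47/5) → z = 517/5

The optimum lies where 10x - 2y = 96 and -6x + 2y = 63.
Solving simultaneously gives x = 159/4, y = 603/4.

x = 159/4, y = 603/4, maximum z = 1380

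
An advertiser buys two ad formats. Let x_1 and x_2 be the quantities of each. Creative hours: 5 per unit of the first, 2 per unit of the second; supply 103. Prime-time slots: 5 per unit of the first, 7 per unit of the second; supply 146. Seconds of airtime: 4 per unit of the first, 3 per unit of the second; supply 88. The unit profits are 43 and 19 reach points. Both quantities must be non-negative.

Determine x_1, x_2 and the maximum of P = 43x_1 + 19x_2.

Extreme points and P = 43x_1 + 19x_2:
  (0, 0) → P = 0
  (0, 146/7) → P = 2774/7
  (103/5, 0) → P = 4429/5
  (19, 4) → P = 893
  (178/13, 144/13) → P = 10390/13

At the optimal vertex, 5x_1 + 2x_2 = 103 and 4x_1 + 3x_2 = 88.
Solving simultaneously gives x_1 = 19, x_2 = 4.

x_1 = 19, x_2 = 4, maximum P = 893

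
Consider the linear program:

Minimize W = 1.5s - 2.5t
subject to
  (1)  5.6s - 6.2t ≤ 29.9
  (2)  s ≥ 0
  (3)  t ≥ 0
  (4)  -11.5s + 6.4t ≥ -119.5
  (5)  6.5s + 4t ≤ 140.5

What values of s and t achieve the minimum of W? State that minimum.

Corner points and W = 1.5s - 2.5t:
  (299/56, 0) → W = 897/112
  (3053/197, 3615/394) → W = 243/788
  (0, 0) → W = 0
  (0, 281/8) → W = -1405/16
  (3443/219, 4195/438) → W = -317/876

At the optimal vertex, s = 0 and 6.5s + 4t = 140.5.
Solving simultaneously gives s = 0, t = 281/8.

s = 0, t = 35.125, minimum W = -87.8125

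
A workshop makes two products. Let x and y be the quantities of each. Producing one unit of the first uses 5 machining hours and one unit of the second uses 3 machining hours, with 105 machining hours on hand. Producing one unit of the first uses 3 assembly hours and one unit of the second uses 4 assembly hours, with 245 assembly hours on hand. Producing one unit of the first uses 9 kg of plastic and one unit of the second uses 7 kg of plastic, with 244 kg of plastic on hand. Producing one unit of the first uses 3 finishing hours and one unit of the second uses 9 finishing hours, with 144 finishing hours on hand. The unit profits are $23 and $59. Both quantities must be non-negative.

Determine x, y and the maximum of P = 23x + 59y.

x = 57/4, y = 45/4, maximum P = 1983/2

Corner points and P = 23x + 59y:
  (0, 0) → P = 0
  (0, 16) → P = 944
  (21, 0) → P = 483
  (57/4, 45/4) → P = 1983/2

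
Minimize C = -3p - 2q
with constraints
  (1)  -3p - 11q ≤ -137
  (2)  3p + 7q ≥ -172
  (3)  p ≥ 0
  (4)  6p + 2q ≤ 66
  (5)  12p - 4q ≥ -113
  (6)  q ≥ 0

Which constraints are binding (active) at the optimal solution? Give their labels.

Corner points and C = -3p - 2q:
  (0, 137/11) → C = -274/11
  (113/15, 52/5) → C = -217/5
  (0, 113/4) → C = -113/2
  (19/24, 245/8) → C = -509/8

The minimum is at (19/24, 245/8). Substituting into each constraint, equality holds for (4) and (5); the remaining constraints have slack.

(4) and (5)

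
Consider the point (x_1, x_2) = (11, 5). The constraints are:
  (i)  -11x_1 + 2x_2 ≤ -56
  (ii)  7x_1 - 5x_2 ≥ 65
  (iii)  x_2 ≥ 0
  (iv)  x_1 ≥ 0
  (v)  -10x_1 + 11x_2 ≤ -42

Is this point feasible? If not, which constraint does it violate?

Constraint (ii): 7x_1 - 5x_2 = 52, which is not ≥ 65. All other constraints are satisfied.

not feasible — violates (ii)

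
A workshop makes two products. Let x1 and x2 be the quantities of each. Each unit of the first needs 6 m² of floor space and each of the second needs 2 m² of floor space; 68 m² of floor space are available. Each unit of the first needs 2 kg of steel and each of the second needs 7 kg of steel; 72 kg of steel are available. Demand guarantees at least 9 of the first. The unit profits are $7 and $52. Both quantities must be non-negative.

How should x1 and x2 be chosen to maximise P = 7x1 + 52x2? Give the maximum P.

x1 = 9, x2 = 7, maximum P = 427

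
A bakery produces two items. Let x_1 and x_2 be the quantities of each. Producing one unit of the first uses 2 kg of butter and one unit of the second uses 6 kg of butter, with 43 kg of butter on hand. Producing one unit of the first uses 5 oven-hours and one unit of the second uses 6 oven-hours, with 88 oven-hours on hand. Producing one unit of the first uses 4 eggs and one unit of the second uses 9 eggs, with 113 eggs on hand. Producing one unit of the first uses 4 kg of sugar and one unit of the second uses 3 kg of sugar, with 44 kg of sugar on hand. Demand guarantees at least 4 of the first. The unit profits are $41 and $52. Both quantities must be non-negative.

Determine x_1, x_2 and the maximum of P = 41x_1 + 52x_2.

Vertices and P = 41x_1 + 52x_2:
  (11, 0) → P = 451
  (4, 0) → P = 164
  (15/2, 14/3) → P = 3301/6
  (4, 35/6) → P = 1402/3

The binding constraints are 2x_1 + 6x_2 = 43 and 4x_1 + 3x_2 = 44.
Solving simultaneously gives x_1 = 15/2, x_2 = 14/3.

x_1 = 15/2, x_2 = 14/3, maximum P = 3301/6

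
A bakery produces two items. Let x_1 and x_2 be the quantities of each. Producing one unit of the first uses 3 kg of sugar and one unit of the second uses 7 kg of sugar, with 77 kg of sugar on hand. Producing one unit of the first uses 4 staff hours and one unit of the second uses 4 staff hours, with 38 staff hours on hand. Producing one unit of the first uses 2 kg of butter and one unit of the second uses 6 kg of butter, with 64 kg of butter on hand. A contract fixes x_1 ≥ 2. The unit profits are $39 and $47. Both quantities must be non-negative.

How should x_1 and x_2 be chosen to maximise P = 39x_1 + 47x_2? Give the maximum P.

x_1 = 2, x_2 = 15/2, maximum P = 861/2

Feasible corners and P = 39x_1 + 47x_2:
  (19/2, 0) → P = 741/2
  (2, 0) → P = 78
  (2, 15/2) → P = 861/2

The binding constraints are 4x_1 + 4x_2 = 38 and x_1 = 2.
Solving simultaneously gives x_1 = 2, x_2 = 15/2.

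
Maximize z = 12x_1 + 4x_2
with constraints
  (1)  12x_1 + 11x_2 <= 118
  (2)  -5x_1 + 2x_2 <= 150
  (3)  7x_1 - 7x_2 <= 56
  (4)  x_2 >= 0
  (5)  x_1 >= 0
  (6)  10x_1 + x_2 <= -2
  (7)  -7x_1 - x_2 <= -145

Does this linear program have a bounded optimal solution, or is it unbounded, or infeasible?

The boundaries 10x_1 + x_2 = -2 and -7x_1 - x_2 = -145 meet at (-49, 488), but that point violates 12x_1 + 11x_2 ≤ 118. Every candidate vertex is excluded by some other constraint, so the feasible region is empty.

infeasible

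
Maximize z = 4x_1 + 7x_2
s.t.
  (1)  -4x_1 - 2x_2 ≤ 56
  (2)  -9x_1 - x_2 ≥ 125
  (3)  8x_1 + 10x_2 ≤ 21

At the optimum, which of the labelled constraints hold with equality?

(1) and (3)

Corner points and z = 4x_1 + 7x_2:
  (-97/7, -2/7) → z = -402/7
  (-301/12, 133/6) → z = 329/6
  (-31/2, 29/2) → z = 79/2

The maximum is at (-301/12, 133/6). Substituting into each constraint, equality holds for (1) and (3); the remaining constraints have slack.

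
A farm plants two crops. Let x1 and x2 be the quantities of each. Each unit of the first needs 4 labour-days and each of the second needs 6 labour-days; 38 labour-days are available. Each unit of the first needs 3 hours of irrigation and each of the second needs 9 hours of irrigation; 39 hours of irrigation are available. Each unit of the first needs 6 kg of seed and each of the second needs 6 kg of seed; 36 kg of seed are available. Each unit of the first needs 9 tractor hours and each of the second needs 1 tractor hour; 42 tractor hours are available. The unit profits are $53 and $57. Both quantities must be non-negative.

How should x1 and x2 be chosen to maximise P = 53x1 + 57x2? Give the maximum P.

x1 = 5/2, x2 = 7/2, maximum P = 332

Vertices and P = 53x1 + 57x2:
  (0, 0) → P = 0
  (0, 13/3) → P = 247
  (14/3, 0) → P = 742/3
  (5/2, 7/2) → P = 332
  (9/2, 3/2) → P = 324

The optimum lies where 3x1 + 9x2 = 39 and 6x1 + 6x2 = 36.
Solving simultaneously gives x1 = 5/2, x2 = 7/2.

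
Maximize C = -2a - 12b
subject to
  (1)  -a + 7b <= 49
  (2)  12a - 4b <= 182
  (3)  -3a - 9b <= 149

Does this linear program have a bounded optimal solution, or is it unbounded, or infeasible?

bounded optimum

Feasible corners and C = -2a - 12b:
  (147/8, 77/8) → C = -609/4
  (-742/15, -1/15) → C = 1496/15
  (521/60, -389/20) → C = 6481/30
The feasible region has finitely many vertices and no improving ray; the maximum is 6481/30 at (521/60, -389/20).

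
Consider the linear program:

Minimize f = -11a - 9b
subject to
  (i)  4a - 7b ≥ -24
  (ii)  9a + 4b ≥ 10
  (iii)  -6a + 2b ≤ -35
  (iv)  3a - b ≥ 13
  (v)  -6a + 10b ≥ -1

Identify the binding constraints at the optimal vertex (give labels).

Extreme points and f = -11a - 9b:
  (293/34, 142/17) → f = -5779/34
  (247/2, 74) → f = -4049/2
  (29/4, 17/4) → f = -118

The minimum is at (247/2, 74). Substituting into each constraint, equality holds for (i) and (v); the remaining constraints have slack.

(i) and (v)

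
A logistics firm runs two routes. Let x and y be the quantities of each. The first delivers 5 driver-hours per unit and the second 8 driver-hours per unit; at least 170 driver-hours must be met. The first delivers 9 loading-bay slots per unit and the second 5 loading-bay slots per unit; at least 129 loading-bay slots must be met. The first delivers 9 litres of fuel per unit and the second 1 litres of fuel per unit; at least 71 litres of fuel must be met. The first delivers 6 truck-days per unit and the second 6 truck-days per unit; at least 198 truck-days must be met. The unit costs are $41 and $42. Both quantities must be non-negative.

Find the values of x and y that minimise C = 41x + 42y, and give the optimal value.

x = 94/3, y = 5/3, minimum C = 4064/3

Feasible corners and C = 41x + 42y:
  (0, 71) → C = 2982
  (34, 0) → C = 1394
  (94/3, 5/3) → C = 4064/3
  (19/4, 113/4) → C = 5525/4
The feasible region is unbounded (it extends along (0, 1), (1, 0)), but C strictly increases along every unbounded feasible direction, so there is no improving ray and the minimum is attained at a vertex.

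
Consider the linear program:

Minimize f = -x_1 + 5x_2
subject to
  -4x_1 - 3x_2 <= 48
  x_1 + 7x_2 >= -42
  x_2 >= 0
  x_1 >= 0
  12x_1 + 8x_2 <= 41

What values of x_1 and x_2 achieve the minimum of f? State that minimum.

Corner points and f = -x_1 + 5x_2:
  (0, 0) → f = 0
  (41/12, 0) → f = -41/12
  (0, 41/8) → f = 205/8

x_1 = 41/12, x_2 = 0, minimum f = -41/12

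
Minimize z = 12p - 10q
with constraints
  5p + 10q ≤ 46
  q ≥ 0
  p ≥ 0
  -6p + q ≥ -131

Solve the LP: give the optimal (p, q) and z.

p = 0, q = 23/5, minimum z = -46

Corner points and z = 12p - 10q:
  (46/5, 0) → z = 552/5
  (0, 23/5) → z = -46
  (0, 0) → z = 0

The binding constraints are 5p + 10q = 46 and p = 0.
Solving simultaneously gives p = 0, q = 23/5.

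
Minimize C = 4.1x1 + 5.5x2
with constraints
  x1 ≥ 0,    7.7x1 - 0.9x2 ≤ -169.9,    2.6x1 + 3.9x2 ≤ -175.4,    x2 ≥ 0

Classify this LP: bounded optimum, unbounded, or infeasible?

infeasible

The boundaries x1 = 0 and 7.7x1 - 0.9x2 = -169.9 meet at (0, 1699/9), but that point violates 2.6x1 + 3.9x2 ≤ -175.4. Every candidate vertex is excluded by some other constraint, so the feasible region is empty.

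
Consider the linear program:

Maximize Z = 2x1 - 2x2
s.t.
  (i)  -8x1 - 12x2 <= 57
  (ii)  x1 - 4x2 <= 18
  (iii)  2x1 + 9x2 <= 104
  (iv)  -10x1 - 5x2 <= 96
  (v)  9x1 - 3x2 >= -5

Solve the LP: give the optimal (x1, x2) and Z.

x1 = 34, x2 = 4, maximum Z = 60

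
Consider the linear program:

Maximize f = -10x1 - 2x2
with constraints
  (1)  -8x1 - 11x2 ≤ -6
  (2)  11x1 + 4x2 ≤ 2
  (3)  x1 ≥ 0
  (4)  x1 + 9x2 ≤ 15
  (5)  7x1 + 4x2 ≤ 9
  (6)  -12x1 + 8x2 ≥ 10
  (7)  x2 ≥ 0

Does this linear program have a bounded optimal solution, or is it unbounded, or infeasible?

The boundaries -8x1 - 11x2 = -6 and x1 + 9x2 = 15 meet at (-111/61, 114/61), but that point violates x1 ≥ 0. Every candidate vertex is excluded by some other constraint, so the feasible region is empty.

infeasible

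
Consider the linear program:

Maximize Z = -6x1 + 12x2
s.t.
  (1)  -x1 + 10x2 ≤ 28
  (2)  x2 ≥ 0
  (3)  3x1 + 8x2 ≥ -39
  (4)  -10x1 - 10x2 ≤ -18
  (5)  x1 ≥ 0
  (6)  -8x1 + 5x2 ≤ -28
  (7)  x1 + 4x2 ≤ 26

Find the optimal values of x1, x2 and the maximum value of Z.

Corner points and Z = -6x1 + 12x2:
  (28/5, 84/25) → Z = 168/25
  (74/7, 27/7) → Z = -120/7
  (7/2, 0) → Z = -21
  (26, 0) → Z = -156

x1 = 28/5, x2 = 84/25, maximum Z = 168/25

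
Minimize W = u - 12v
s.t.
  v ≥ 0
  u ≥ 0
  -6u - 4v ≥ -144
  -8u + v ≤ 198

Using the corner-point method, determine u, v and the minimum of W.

Feasible corners and W = u - 12v:
  (0, 0) → W = 0
  (24, 0) → W = 24
  (0, 36) → W = -432

At the optimal vertex, u = 0 and -6u - 4v = -144.
Solving simultaneously gives u = 0, v = 36.

u = 0, v = 36, minimum W = -432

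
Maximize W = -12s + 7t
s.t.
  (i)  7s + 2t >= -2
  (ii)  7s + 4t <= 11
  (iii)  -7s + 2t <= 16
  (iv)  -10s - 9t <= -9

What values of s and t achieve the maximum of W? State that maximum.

s = -1, t = 9/2, maximum W = 87/2

Vertices and W = -12s + 7t:
  (-9/7, 7/2) → W = 559/14
  (-36/43, 83/43) → W = 1013/43
  (-1, 9/2) → W = 87/2
  (63/23, -47/23) → W = -1085/23

The optimum lies where 7s + 4t = 11 and -7s + 2t = 16.
Solving simultaneously gives s = -1, t = 9/2.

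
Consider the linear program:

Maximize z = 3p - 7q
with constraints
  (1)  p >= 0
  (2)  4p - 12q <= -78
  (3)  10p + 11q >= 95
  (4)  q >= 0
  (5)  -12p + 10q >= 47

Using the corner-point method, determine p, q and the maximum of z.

Extreme points and z = 3p - 7q:
  (0, 95/11) → z = -665/11
  (141/82, 290/41) → z = -3637/82
  (27/13, 187/26) → z = -1147/26
The feasible region is unbounded (it extends along (0, 1), (5, 6)), but z strictly decreases along every unbounded feasible direction, so there is no improving ray and the maximum is attained at a vertex.

The optimum lies where 4p - 12q = -78 and -12p + 10q = 47.
Solving simultaneously gives p = 27/13, q = 187/26.

p = 27/13, q = 187/26, maximum z = -1147/26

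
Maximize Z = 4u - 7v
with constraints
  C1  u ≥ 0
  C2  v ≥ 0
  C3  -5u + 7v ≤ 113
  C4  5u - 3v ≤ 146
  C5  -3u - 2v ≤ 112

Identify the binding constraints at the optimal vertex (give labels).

C2 and C4

Feasible corners and Z = 4u - 7v:
  (0, 0) → Z = 0
  (0, 113/7) → Z = -113
  (146/5, 0) → Z = 584/5
  (1361/20, 259/4) → Z = -3621/20

The maximum is at (146/5, 0). Substituting into each constraint, equality holds for C2 and C4; the remaining constraints have slack.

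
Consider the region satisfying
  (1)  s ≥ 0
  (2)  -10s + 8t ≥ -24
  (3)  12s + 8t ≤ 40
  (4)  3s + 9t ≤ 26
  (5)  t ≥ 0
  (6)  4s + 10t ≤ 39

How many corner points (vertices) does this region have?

Pairwise boundary intersections that survive every other constraint:
  (0, 26/9)
  (0, 0)
  (32/11, 7/11)
  (12/5, 0)
  (38/21, 16/7)

5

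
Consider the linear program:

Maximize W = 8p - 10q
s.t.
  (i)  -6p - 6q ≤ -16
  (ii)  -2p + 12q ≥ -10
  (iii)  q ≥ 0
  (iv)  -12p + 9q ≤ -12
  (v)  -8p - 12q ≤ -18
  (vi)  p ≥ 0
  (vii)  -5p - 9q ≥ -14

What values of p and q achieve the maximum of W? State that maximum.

Vertices and W = 8p - 10q:
  (8/3, 0) → W = 64/3
  (5/2, 1/6) → W = 55/3
  (14/5, 0) → W = 112/5

The optimum lies where q = 0 and -5p - 9q = -14.
Solving simultaneously gives p = 14/5, q = 0.

p = 14/5, q = 0, maximum W = 112/5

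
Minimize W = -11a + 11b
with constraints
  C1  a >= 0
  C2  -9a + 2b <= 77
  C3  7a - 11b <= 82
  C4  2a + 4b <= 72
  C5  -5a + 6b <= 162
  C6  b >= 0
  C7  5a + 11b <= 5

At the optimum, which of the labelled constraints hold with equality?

C6 and C7

Feasible corners and W = -11a + 11b:
  (0, 0) → W = 0
  (0, 5/11) → W = 5
  (1, 0) → W = -11

The minimum is at (1, 0). Substituting into each constraint, equality holds for C6 and C7; the remaining constraints have slack.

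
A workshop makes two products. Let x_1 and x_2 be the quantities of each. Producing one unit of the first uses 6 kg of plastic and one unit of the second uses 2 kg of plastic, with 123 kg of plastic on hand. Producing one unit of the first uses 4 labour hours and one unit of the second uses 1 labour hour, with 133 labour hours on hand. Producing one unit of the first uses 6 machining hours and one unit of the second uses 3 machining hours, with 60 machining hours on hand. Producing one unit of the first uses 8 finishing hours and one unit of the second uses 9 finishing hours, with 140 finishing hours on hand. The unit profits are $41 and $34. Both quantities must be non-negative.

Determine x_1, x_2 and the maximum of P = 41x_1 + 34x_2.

Feasible corners and P = 41x_1 + 34x_2:
  (0, 0) → P = 0
  (0, 140/9) → P = 4760/9
  (10, 0) → P = 410
  (4, 12) → P = 572

At the optimal vertex, 6x_1 + 3x_2 = 60 and 8x_1 + 9x_2 = 140.
Solving simultaneously gives x_1 = 4, x_2 = 12.

x_1 = 4, x_2 = 12, maximum P = 572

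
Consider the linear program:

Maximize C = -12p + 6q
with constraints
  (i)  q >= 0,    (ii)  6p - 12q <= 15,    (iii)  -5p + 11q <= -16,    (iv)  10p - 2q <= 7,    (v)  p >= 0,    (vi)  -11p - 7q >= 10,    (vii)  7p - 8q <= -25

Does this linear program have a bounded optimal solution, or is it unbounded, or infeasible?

The boundaries -11p - 7q = 10 and 7p - 8q = -25 meet at (-255/137, 205/137), but that point violates -5p + 11q ≤ -16. Every candidate vertex is excluded by some other constraint, so the feasible region is empty.

infeasible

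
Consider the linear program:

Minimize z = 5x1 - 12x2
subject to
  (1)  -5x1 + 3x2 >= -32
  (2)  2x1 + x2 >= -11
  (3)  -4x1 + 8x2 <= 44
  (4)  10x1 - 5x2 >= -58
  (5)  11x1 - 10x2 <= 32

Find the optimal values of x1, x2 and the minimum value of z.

Extreme points and z = 5x1 - 12x2:
  (97/7, 87/7) → z = -559/7
  (224/17, 192/17) → z = -1184/17
  (-113/20, 3/10) → z = -637/20
  (-78/31, -185/31) → z = 1830/31
  (-61/15, 52/15) → z = -929/15

The binding constraints are -5x1 + 3x2 = -32 and -4x1 + 8x2 = 44.
Solving simultaneously gives x1 = 97/7, x2 = 87/7.

x1 = 97/7, x2 = 87/7, minimum z = -559/7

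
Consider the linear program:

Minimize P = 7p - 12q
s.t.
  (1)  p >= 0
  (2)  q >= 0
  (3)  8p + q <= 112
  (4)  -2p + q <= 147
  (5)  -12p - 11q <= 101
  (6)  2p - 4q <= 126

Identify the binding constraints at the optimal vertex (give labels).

Extreme points and P = 7p - 12q:
  (0, 0) → P = 0
  (0, 112) → P = -1344
  (14, 0) → P = 98

The minimum is at (0, 112). Substituting into each constraint, equality holds for (1) and (3); the remaining constraints have slack.

(1) and (3)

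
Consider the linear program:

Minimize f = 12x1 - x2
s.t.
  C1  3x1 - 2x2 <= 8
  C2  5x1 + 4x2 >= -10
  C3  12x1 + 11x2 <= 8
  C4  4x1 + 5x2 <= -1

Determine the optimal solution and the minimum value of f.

x1 = -46/9, x2 = 35/9, minimum f = -587/9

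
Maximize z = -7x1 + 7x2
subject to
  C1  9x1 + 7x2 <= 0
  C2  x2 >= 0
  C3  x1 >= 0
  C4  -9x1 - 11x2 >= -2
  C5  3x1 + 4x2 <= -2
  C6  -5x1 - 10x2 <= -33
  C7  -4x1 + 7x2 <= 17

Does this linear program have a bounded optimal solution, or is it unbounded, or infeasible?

infeasible

The boundaries -5x1 - 10x2 = -33 and -4x1 + 7x2 = 17 meet at (61/75, 217/75), but that point violates 9x1 + 7x2 ≤ 0. Every candidate vertex is excluded by some other constraint, so the feasible region is empty.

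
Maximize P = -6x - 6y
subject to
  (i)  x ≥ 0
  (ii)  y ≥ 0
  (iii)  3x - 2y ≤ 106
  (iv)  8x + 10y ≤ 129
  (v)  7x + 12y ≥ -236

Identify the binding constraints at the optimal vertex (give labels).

Extreme points and P = -6x - 6y:
  (0, 0) → P = 0
  (0, 129/10) → P = -387/5
  (129/8, 0) → P = -387/4

The maximum is at (0, 0). Substituting into each constraint, equality holds for (i) and (ii); the remaining constraints have slack.

(i) and (ii)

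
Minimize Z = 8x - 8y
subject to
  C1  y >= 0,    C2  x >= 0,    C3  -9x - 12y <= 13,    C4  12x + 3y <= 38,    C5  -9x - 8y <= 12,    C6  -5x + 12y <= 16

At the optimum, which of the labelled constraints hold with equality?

Extreme points and Z = 8x - 8y:
  (0, 0) → Z = 0
  (19/6, 0) → Z = 76/3
  (0, 4/3) → Z = -32/3
  (136/53, 382/159) → Z = 208/159

The minimum is at (0, 4/3). Substituting into each constraint, equality holds for C2 and C6; the remaining constraints have slack.

C2 and C6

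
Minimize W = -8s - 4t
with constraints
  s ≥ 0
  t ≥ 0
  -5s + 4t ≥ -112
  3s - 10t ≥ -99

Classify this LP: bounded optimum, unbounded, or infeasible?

Vertices and W = -8s - 4t:
  (0, 0) → W = 0
  (0, 99/10) → W = -198/5
  (112/5, 0) → W = -896/5
  (758/19, 831/38) → W = -7726/19
The feasible region has finitely many vertices and no improving ray; the minimum is -7726/19 at (758/19, 831/38).

bounded optimum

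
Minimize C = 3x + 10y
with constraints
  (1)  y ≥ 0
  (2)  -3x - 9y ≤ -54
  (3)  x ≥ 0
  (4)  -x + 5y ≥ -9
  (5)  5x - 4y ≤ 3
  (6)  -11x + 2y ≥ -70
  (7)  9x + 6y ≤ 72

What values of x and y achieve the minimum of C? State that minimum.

x = 81/19, y = 87/19, minimum C = 1113/19

Vertices and C = 3x + 10y:
  (0, 6) → C = 60
  (81/19, 87/19) → C = 1113/19
  (0, 12) → C = 120
  (51/11, 111/22) → C = 708/11

The optimum lies where -3x - 9y = -54 and 5x - 4y = 3.
Solving simultaneously gives x = 81/19, y = 87/19.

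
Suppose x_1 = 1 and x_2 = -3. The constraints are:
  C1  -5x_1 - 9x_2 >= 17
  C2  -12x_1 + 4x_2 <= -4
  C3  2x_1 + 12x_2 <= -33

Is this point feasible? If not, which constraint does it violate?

feasible

C1: 22 ≥ 17 ✓
C2: -24 ≤ -4 ✓
C3: -34 ≤ -33 ✓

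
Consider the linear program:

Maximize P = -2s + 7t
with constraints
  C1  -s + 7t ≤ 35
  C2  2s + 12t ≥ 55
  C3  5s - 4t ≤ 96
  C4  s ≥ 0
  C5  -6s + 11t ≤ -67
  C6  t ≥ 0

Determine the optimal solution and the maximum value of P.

s = 788/31, t = 241/31, maximum P = 111/31

Corner points and P = -2s + 7t:
  (343/17, 83/68) → P = -2163/68
  (1409/94, 98/47) → P = -723/47
  (788/31, 241/31) → P = 111/31

At the optimal vertex, 5s - 4t = 96 and -6s + 11t = -67.
Solving simultaneously gives s = 788/31, t = 241/31.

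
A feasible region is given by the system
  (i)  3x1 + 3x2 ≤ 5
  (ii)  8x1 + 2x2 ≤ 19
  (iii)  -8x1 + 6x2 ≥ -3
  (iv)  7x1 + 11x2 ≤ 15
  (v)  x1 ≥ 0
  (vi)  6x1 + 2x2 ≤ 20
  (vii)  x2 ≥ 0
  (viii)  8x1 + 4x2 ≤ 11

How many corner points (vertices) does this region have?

5

The feasible vertices (each the meet of two boundaries and inside every other half-plane) are:
  (13/14, 31/42)
  (5/6, 5/6)
  (3/8, 0)
  (0, 15/11)
  (0, 0)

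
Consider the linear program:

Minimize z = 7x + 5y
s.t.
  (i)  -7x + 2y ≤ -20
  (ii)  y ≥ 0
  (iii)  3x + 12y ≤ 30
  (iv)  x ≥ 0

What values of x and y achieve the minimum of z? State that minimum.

x = 20/7, y = 0, minimum z = 20

At the optimal vertex, -7x + 2y = -20 and y = 0.
Solving simultaneously gives x = 20/7, y = 0.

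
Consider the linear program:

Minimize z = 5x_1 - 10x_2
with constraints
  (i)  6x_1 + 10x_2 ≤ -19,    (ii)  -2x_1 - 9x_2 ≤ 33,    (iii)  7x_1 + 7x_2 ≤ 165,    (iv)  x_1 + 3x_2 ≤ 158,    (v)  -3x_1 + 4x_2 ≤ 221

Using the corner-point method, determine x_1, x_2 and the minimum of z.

x_1 = -127/3, x_2 = 47/2, minimum z = -1340/3

Vertices and z = 5x_1 - 10x_2:
  (159/34, -80/17) → z = 2395/34
  (-127/3, 47/2) → z = -1340/3
  (-303/5, 49/5) → z = -401

The binding constraints are 6x_1 + 10x_2 = -19 and -3x_1 + 4x_2 = 221.
Solving simultaneously gives x_1 = -127/3, x_2 = 47/2.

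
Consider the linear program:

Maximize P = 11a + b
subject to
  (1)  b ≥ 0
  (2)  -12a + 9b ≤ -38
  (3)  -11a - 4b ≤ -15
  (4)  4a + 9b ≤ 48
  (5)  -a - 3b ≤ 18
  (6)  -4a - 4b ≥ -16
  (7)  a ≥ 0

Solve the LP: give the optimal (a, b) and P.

The binding constraints are b = 0 and -4a - 4b = -16.
Solving simultaneously gives a = 4, b = 0.

a = 4, b = 0, maximum P = 44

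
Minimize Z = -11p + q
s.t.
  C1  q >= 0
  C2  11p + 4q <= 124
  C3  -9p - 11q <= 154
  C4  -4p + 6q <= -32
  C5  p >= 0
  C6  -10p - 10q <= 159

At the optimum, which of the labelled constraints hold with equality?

C1 and C2

Vertices and Z = -11p + q:
  (124/11, 0) → Z = -124
  (8, 0) → Z = -88
  (436/41, 72/41) → Z = -4724/41

The minimum is at (124/11, 0). Substituting into each constraint, equality holds for C1 and C2; the remaining constraints have slack.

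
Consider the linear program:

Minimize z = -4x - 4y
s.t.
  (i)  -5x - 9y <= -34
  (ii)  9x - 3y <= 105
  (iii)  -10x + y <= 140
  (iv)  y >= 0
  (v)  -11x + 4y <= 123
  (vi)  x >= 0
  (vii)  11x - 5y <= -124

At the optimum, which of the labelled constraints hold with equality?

(ii) and (v)

Feasible corners and z = -4x - 4y:
  (263, 754) → z = -4068
  (299/4, 757/4) → z = -1056
  (0, 123/4) → z = -123
  (0, 124/5) → z = -496/5

The minimum is at (263, 754). Substituting into each constraint, equality holds for (ii) and (v); the remaining constraints have slack.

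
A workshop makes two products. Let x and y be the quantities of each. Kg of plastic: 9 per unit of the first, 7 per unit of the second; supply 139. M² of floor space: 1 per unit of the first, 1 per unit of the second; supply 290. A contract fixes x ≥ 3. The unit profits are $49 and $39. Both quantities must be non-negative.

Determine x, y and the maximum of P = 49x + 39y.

Extreme points and P = 49x + 39y:
  (139/9, 0) → P = 6811/9
  (3, 0) → P = 147
  (3, 16) → P = 771

At the optimal vertex, 9x + 7y = 139 and x = 3.
Solving simultaneously gives x = 3, y = 16.

x = 3, y = 16, maximum P = 771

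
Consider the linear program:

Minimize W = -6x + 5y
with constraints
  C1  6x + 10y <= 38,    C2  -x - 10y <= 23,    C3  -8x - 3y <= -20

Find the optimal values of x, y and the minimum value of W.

x = 61/5, y = -88/25, minimum W = -454/5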